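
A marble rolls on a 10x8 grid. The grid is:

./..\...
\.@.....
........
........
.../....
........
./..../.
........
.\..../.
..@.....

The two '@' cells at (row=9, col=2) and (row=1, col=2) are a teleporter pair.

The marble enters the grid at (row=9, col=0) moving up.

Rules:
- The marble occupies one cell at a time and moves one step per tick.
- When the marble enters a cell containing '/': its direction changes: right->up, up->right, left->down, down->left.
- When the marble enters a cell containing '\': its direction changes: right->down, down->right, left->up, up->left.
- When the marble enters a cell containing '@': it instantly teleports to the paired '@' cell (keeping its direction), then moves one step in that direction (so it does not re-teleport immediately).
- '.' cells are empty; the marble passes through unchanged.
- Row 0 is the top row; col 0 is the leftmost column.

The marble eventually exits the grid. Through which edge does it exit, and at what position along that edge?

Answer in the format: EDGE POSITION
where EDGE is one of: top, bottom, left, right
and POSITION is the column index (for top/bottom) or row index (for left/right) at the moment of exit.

Step 1: enter (9,0), '.' pass, move up to (8,0)
Step 2: enter (8,0), '.' pass, move up to (7,0)
Step 3: enter (7,0), '.' pass, move up to (6,0)
Step 4: enter (6,0), '.' pass, move up to (5,0)
Step 5: enter (5,0), '.' pass, move up to (4,0)
Step 6: enter (4,0), '.' pass, move up to (3,0)
Step 7: enter (3,0), '.' pass, move up to (2,0)
Step 8: enter (2,0), '.' pass, move up to (1,0)
Step 9: enter (1,0), '\' deflects up->left, move left to (1,-1)
Step 10: at (1,-1) — EXIT via left edge, pos 1

Answer: left 1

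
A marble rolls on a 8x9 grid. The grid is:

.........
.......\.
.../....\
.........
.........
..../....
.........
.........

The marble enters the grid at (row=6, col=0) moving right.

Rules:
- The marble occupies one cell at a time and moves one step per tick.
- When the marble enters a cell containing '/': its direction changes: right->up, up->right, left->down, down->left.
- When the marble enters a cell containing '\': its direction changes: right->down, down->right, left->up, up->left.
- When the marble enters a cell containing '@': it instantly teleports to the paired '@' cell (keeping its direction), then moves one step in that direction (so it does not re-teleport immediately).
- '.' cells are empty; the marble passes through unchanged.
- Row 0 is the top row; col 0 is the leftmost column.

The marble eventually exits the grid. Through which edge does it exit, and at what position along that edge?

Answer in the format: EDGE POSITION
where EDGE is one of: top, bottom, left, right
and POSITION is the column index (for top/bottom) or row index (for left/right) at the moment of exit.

Step 1: enter (6,0), '.' pass, move right to (6,1)
Step 2: enter (6,1), '.' pass, move right to (6,2)
Step 3: enter (6,2), '.' pass, move right to (6,3)
Step 4: enter (6,3), '.' pass, move right to (6,4)
Step 5: enter (6,4), '.' pass, move right to (6,5)
Step 6: enter (6,5), '.' pass, move right to (6,6)
Step 7: enter (6,6), '.' pass, move right to (6,7)
Step 8: enter (6,7), '.' pass, move right to (6,8)
Step 9: enter (6,8), '.' pass, move right to (6,9)
Step 10: at (6,9) — EXIT via right edge, pos 6

Answer: right 6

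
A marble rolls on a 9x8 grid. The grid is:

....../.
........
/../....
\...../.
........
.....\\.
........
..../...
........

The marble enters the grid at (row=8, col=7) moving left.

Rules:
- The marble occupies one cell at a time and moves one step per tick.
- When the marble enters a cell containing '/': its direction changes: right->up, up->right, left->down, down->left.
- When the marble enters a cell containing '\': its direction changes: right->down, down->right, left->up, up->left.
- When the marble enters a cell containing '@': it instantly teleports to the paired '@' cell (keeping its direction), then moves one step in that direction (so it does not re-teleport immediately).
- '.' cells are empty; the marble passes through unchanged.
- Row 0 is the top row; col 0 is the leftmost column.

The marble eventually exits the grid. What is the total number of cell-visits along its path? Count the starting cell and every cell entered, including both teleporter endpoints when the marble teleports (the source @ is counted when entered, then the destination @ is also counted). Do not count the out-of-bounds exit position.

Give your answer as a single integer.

Step 1: enter (8,7), '.' pass, move left to (8,6)
Step 2: enter (8,6), '.' pass, move left to (8,5)
Step 3: enter (8,5), '.' pass, move left to (8,4)
Step 4: enter (8,4), '.' pass, move left to (8,3)
Step 5: enter (8,3), '.' pass, move left to (8,2)
Step 6: enter (8,2), '.' pass, move left to (8,1)
Step 7: enter (8,1), '.' pass, move left to (8,0)
Step 8: enter (8,0), '.' pass, move left to (8,-1)
Step 9: at (8,-1) — EXIT via left edge, pos 8
Path length (cell visits): 8

Answer: 8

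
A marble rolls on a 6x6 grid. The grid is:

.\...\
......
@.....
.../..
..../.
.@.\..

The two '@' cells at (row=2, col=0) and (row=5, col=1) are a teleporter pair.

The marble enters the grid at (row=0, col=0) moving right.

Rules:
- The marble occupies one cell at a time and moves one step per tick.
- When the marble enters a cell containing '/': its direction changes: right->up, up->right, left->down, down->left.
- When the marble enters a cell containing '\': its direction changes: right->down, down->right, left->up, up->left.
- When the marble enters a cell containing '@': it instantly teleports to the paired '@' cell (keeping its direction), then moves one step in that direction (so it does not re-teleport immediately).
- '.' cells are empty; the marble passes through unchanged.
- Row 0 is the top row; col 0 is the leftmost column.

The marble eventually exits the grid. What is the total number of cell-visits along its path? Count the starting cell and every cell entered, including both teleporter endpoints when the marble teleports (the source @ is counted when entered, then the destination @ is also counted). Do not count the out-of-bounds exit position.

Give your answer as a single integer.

Answer: 11

Derivation:
Step 1: enter (0,0), '.' pass, move right to (0,1)
Step 2: enter (0,1), '\' deflects right->down, move down to (1,1)
Step 3: enter (1,1), '.' pass, move down to (2,1)
Step 4: enter (2,1), '.' pass, move down to (3,1)
Step 5: enter (3,1), '.' pass, move down to (4,1)
Step 6: enter (4,1), '.' pass, move down to (5,1)
Step 7: enter (5,1), '@' teleport (5,1)->(2,0), also enter (2,0), move down to (3,0)
Step 8: enter (3,0), '.' pass, move down to (4,0)
Step 9: enter (4,0), '.' pass, move down to (5,0)
Step 10: enter (5,0), '.' pass, move down to (6,0)
Step 11: at (6,0) — EXIT via bottom edge, pos 0
Path length (cell visits): 11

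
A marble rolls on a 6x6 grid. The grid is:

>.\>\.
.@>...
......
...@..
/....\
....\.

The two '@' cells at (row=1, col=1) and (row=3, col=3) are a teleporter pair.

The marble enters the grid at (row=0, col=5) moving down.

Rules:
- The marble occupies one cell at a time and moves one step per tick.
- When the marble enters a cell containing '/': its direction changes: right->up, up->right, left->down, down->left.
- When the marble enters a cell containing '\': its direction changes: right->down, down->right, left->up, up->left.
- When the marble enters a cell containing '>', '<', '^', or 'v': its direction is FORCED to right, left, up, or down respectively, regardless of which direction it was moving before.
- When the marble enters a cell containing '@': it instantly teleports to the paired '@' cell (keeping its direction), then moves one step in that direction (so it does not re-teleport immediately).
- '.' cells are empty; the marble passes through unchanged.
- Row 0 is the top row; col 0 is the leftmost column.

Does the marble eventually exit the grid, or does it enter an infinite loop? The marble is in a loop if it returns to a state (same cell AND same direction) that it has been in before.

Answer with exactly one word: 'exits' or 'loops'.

Answer: exits

Derivation:
Step 1: enter (0,5), '.' pass, move down to (1,5)
Step 2: enter (1,5), '.' pass, move down to (2,5)
Step 3: enter (2,5), '.' pass, move down to (3,5)
Step 4: enter (3,5), '.' pass, move down to (4,5)
Step 5: enter (4,5), '\' deflects down->right, move right to (4,6)
Step 6: at (4,6) — EXIT via right edge, pos 4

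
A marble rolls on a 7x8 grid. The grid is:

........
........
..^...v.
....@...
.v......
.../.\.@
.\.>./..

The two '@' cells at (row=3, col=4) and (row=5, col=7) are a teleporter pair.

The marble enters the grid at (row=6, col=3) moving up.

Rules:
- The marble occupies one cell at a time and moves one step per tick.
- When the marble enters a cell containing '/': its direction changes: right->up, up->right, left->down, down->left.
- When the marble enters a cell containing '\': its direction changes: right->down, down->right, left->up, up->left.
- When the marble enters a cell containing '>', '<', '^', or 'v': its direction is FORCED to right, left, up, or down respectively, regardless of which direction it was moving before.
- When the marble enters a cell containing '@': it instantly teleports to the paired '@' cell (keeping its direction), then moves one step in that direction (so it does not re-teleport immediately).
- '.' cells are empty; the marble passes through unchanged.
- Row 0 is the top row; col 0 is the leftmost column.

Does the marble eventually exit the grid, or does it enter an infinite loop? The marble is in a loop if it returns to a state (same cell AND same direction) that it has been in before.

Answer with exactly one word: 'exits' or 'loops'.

Step 1: enter (6,3), '>' forces up->right, move right to (6,4)
Step 2: enter (6,4), '.' pass, move right to (6,5)
Step 3: enter (6,5), '/' deflects right->up, move up to (5,5)
Step 4: enter (5,5), '\' deflects up->left, move left to (5,4)
Step 5: enter (5,4), '.' pass, move left to (5,3)
Step 6: enter (5,3), '/' deflects left->down, move down to (6,3)
Step 7: enter (6,3), '>' forces down->right, move right to (6,4)
Step 8: at (6,4) dir=right — LOOP DETECTED (seen before)

Answer: loops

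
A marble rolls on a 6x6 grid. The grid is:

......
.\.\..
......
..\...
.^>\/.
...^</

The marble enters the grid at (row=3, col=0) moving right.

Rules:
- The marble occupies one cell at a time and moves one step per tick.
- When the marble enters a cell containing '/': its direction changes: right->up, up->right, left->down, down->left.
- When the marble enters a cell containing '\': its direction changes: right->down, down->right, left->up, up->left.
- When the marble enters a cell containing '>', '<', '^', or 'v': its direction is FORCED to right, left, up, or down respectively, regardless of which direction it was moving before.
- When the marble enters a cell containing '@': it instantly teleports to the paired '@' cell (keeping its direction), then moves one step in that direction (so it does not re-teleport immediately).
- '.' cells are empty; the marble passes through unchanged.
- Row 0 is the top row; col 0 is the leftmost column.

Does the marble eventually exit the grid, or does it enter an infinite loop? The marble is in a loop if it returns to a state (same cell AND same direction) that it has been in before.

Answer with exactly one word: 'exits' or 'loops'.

Step 1: enter (3,0), '.' pass, move right to (3,1)
Step 2: enter (3,1), '.' pass, move right to (3,2)
Step 3: enter (3,2), '\' deflects right->down, move down to (4,2)
Step 4: enter (4,2), '>' forces down->right, move right to (4,3)
Step 5: enter (4,3), '\' deflects right->down, move down to (5,3)
Step 6: enter (5,3), '^' forces down->up, move up to (4,3)
Step 7: enter (4,3), '\' deflects up->left, move left to (4,2)
Step 8: enter (4,2), '>' forces left->right, move right to (4,3)
Step 9: at (4,3) dir=right — LOOP DETECTED (seen before)

Answer: loops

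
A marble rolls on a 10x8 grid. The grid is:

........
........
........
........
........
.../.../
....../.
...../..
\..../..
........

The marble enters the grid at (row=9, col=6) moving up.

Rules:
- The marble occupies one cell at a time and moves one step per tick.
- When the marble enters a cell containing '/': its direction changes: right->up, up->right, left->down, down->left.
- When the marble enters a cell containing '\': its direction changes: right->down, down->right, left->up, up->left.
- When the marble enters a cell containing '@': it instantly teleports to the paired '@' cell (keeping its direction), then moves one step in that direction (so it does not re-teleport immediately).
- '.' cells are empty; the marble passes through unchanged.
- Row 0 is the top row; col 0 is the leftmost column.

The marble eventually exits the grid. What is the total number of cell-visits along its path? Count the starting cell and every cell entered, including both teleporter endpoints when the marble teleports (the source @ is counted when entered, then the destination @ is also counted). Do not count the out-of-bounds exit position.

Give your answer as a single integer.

Answer: 5

Derivation:
Step 1: enter (9,6), '.' pass, move up to (8,6)
Step 2: enter (8,6), '.' pass, move up to (7,6)
Step 3: enter (7,6), '.' pass, move up to (6,6)
Step 4: enter (6,6), '/' deflects up->right, move right to (6,7)
Step 5: enter (6,7), '.' pass, move right to (6,8)
Step 6: at (6,8) — EXIT via right edge, pos 6
Path length (cell visits): 5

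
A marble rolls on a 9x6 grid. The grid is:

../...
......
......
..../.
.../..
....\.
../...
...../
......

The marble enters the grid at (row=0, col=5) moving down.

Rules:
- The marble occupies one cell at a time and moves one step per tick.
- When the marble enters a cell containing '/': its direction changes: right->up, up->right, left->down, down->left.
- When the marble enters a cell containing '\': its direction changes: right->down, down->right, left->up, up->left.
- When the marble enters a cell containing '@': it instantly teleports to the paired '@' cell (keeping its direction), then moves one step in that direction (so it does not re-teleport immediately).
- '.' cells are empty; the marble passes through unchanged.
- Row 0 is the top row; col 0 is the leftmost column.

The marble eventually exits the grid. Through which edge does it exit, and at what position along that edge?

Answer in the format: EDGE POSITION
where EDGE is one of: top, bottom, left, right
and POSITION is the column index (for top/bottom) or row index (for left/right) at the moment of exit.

Step 1: enter (0,5), '.' pass, move down to (1,5)
Step 2: enter (1,5), '.' pass, move down to (2,5)
Step 3: enter (2,5), '.' pass, move down to (3,5)
Step 4: enter (3,5), '.' pass, move down to (4,5)
Step 5: enter (4,5), '.' pass, move down to (5,5)
Step 6: enter (5,5), '.' pass, move down to (6,5)
Step 7: enter (6,5), '.' pass, move down to (7,5)
Step 8: enter (7,5), '/' deflects down->left, move left to (7,4)
Step 9: enter (7,4), '.' pass, move left to (7,3)
Step 10: enter (7,3), '.' pass, move left to (7,2)
Step 11: enter (7,2), '.' pass, move left to (7,1)
Step 12: enter (7,1), '.' pass, move left to (7,0)
Step 13: enter (7,0), '.' pass, move left to (7,-1)
Step 14: at (7,-1) — EXIT via left edge, pos 7

Answer: left 7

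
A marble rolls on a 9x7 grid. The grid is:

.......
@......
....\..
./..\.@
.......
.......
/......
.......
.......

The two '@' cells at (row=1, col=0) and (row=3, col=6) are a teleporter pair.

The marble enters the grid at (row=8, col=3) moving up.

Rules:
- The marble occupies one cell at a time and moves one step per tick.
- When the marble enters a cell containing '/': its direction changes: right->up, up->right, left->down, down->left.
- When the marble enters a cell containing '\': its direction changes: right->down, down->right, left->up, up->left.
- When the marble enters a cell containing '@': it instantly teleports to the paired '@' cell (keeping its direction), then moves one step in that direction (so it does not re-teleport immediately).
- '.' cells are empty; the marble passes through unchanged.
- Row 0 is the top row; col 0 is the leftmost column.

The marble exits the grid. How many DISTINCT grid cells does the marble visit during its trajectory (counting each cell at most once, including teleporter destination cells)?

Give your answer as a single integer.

Answer: 9

Derivation:
Step 1: enter (8,3), '.' pass, move up to (7,3)
Step 2: enter (7,3), '.' pass, move up to (6,3)
Step 3: enter (6,3), '.' pass, move up to (5,3)
Step 4: enter (5,3), '.' pass, move up to (4,3)
Step 5: enter (4,3), '.' pass, move up to (3,3)
Step 6: enter (3,3), '.' pass, move up to (2,3)
Step 7: enter (2,3), '.' pass, move up to (1,3)
Step 8: enter (1,3), '.' pass, move up to (0,3)
Step 9: enter (0,3), '.' pass, move up to (-1,3)
Step 10: at (-1,3) — EXIT via top edge, pos 3
Distinct cells visited: 9 (path length 9)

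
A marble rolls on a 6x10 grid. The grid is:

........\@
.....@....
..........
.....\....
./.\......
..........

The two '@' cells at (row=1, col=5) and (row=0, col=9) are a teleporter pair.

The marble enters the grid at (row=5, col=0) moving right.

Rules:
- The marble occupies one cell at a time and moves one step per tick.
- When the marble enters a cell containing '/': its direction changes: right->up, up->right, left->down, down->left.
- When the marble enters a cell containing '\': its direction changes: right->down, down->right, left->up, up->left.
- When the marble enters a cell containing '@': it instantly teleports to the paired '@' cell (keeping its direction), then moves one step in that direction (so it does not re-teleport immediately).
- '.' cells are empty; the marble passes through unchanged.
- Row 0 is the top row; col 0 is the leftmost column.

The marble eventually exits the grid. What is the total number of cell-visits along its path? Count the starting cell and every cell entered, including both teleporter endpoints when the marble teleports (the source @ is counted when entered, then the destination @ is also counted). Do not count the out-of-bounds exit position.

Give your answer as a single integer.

Step 1: enter (5,0), '.' pass, move right to (5,1)
Step 2: enter (5,1), '.' pass, move right to (5,2)
Step 3: enter (5,2), '.' pass, move right to (5,3)
Step 4: enter (5,3), '.' pass, move right to (5,4)
Step 5: enter (5,4), '.' pass, move right to (5,5)
Step 6: enter (5,5), '.' pass, move right to (5,6)
Step 7: enter (5,6), '.' pass, move right to (5,7)
Step 8: enter (5,7), '.' pass, move right to (5,8)
Step 9: enter (5,8), '.' pass, move right to (5,9)
Step 10: enter (5,9), '.' pass, move right to (5,10)
Step 11: at (5,10) — EXIT via right edge, pos 5
Path length (cell visits): 10

Answer: 10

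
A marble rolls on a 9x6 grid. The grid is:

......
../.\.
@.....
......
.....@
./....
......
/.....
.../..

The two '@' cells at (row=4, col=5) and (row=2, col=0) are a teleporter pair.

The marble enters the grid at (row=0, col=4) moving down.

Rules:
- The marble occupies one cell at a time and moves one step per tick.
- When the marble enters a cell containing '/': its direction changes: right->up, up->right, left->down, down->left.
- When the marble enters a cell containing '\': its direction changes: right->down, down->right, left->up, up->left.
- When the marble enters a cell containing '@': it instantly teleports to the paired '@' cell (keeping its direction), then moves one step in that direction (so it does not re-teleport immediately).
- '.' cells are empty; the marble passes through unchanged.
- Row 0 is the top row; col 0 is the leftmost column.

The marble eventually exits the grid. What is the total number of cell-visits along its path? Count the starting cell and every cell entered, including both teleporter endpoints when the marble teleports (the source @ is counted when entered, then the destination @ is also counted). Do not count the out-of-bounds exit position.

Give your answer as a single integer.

Answer: 3

Derivation:
Step 1: enter (0,4), '.' pass, move down to (1,4)
Step 2: enter (1,4), '\' deflects down->right, move right to (1,5)
Step 3: enter (1,5), '.' pass, move right to (1,6)
Step 4: at (1,6) — EXIT via right edge, pos 1
Path length (cell visits): 3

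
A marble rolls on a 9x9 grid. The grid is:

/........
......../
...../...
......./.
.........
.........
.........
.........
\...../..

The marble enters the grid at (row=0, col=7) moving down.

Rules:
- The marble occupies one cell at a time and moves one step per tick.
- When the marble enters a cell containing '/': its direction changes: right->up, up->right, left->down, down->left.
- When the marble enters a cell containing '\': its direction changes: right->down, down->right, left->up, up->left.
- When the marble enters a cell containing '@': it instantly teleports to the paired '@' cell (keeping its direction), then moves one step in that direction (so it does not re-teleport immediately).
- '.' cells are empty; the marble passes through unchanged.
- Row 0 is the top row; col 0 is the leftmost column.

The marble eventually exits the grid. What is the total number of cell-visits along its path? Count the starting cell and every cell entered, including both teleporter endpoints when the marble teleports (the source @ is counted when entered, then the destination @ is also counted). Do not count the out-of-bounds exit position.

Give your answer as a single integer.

Answer: 11

Derivation:
Step 1: enter (0,7), '.' pass, move down to (1,7)
Step 2: enter (1,7), '.' pass, move down to (2,7)
Step 3: enter (2,7), '.' pass, move down to (3,7)
Step 4: enter (3,7), '/' deflects down->left, move left to (3,6)
Step 5: enter (3,6), '.' pass, move left to (3,5)
Step 6: enter (3,5), '.' pass, move left to (3,4)
Step 7: enter (3,4), '.' pass, move left to (3,3)
Step 8: enter (3,3), '.' pass, move left to (3,2)
Step 9: enter (3,2), '.' pass, move left to (3,1)
Step 10: enter (3,1), '.' pass, move left to (3,0)
Step 11: enter (3,0), '.' pass, move left to (3,-1)
Step 12: at (3,-1) — EXIT via left edge, pos 3
Path length (cell visits): 11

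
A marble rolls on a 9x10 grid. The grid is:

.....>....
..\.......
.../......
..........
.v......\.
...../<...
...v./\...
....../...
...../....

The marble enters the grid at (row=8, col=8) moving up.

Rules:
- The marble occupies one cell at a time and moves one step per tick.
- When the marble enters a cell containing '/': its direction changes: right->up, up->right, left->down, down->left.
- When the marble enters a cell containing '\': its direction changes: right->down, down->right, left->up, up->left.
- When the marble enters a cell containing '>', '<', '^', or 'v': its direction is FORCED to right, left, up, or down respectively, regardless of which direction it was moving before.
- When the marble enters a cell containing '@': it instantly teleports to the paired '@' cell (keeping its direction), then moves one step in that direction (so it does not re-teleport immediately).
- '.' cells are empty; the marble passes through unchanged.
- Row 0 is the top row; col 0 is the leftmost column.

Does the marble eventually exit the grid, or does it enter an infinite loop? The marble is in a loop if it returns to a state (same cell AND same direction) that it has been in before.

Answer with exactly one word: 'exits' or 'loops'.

Step 1: enter (8,8), '.' pass, move up to (7,8)
Step 2: enter (7,8), '.' pass, move up to (6,8)
Step 3: enter (6,8), '.' pass, move up to (5,8)
Step 4: enter (5,8), '.' pass, move up to (4,8)
Step 5: enter (4,8), '\' deflects up->left, move left to (4,7)
Step 6: enter (4,7), '.' pass, move left to (4,6)
Step 7: enter (4,6), '.' pass, move left to (4,5)
Step 8: enter (4,5), '.' pass, move left to (4,4)
Step 9: enter (4,4), '.' pass, move left to (4,3)
Step 10: enter (4,3), '.' pass, move left to (4,2)
Step 11: enter (4,2), '.' pass, move left to (4,1)
Step 12: enter (4,1), 'v' forces left->down, move down to (5,1)
Step 13: enter (5,1), '.' pass, move down to (6,1)
Step 14: enter (6,1), '.' pass, move down to (7,1)
Step 15: enter (7,1), '.' pass, move down to (8,1)
Step 16: enter (8,1), '.' pass, move down to (9,1)
Step 17: at (9,1) — EXIT via bottom edge, pos 1

Answer: exits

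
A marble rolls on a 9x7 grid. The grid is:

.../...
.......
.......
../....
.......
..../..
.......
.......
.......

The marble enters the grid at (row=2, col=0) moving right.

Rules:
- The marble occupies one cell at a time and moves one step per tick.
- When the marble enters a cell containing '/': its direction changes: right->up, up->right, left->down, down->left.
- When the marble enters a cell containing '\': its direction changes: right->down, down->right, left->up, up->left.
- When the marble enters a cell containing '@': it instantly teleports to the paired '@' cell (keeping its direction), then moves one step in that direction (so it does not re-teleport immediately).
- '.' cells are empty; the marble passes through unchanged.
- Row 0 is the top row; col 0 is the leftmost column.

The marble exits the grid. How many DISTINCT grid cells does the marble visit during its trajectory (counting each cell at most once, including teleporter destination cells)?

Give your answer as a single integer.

Answer: 7

Derivation:
Step 1: enter (2,0), '.' pass, move right to (2,1)
Step 2: enter (2,1), '.' pass, move right to (2,2)
Step 3: enter (2,2), '.' pass, move right to (2,3)
Step 4: enter (2,3), '.' pass, move right to (2,4)
Step 5: enter (2,4), '.' pass, move right to (2,5)
Step 6: enter (2,5), '.' pass, move right to (2,6)
Step 7: enter (2,6), '.' pass, move right to (2,7)
Step 8: at (2,7) — EXIT via right edge, pos 2
Distinct cells visited: 7 (path length 7)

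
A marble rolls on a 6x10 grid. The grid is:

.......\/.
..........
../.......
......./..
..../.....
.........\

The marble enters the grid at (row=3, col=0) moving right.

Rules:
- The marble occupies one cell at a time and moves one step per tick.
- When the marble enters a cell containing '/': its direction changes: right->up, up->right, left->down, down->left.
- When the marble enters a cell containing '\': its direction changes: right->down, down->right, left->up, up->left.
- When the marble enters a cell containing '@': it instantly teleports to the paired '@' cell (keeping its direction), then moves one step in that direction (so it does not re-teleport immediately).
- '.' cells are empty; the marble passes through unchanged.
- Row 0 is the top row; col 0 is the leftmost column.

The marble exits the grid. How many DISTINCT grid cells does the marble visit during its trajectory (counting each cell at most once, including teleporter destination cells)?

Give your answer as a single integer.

Answer: 18

Derivation:
Step 1: enter (3,0), '.' pass, move right to (3,1)
Step 2: enter (3,1), '.' pass, move right to (3,2)
Step 3: enter (3,2), '.' pass, move right to (3,3)
Step 4: enter (3,3), '.' pass, move right to (3,4)
Step 5: enter (3,4), '.' pass, move right to (3,5)
Step 6: enter (3,5), '.' pass, move right to (3,6)
Step 7: enter (3,6), '.' pass, move right to (3,7)
Step 8: enter (3,7), '/' deflects right->up, move up to (2,7)
Step 9: enter (2,7), '.' pass, move up to (1,7)
Step 10: enter (1,7), '.' pass, move up to (0,7)
Step 11: enter (0,7), '\' deflects up->left, move left to (0,6)
Step 12: enter (0,6), '.' pass, move left to (0,5)
Step 13: enter (0,5), '.' pass, move left to (0,4)
Step 14: enter (0,4), '.' pass, move left to (0,3)
Step 15: enter (0,3), '.' pass, move left to (0,2)
Step 16: enter (0,2), '.' pass, move left to (0,1)
Step 17: enter (0,1), '.' pass, move left to (0,0)
Step 18: enter (0,0), '.' pass, move left to (0,-1)
Step 19: at (0,-1) — EXIT via left edge, pos 0
Distinct cells visited: 18 (path length 18)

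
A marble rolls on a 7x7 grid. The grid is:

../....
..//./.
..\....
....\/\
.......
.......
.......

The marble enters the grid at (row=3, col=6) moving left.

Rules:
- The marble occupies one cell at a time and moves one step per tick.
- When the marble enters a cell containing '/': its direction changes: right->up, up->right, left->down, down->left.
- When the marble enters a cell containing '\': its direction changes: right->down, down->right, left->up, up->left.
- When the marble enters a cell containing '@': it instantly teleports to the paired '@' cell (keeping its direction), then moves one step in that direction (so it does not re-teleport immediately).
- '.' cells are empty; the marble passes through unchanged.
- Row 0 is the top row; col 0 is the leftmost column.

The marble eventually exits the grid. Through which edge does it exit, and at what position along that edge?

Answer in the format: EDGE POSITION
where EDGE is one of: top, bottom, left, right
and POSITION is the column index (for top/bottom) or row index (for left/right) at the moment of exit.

Answer: top 6

Derivation:
Step 1: enter (3,6), '\' deflects left->up, move up to (2,6)
Step 2: enter (2,6), '.' pass, move up to (1,6)
Step 3: enter (1,6), '.' pass, move up to (0,6)
Step 4: enter (0,6), '.' pass, move up to (-1,6)
Step 5: at (-1,6) — EXIT via top edge, pos 6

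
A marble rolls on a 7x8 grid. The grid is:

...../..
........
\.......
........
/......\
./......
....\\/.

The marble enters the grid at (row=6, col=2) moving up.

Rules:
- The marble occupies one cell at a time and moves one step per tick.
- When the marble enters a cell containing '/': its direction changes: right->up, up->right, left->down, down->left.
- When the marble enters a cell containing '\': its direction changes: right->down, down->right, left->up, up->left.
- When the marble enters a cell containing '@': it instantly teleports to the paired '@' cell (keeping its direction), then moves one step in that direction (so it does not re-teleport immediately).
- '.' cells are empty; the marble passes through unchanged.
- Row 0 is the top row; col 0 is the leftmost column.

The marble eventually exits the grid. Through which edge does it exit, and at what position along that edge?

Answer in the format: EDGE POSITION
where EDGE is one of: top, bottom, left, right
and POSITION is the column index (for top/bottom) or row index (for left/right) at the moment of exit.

Answer: top 2

Derivation:
Step 1: enter (6,2), '.' pass, move up to (5,2)
Step 2: enter (5,2), '.' pass, move up to (4,2)
Step 3: enter (4,2), '.' pass, move up to (3,2)
Step 4: enter (3,2), '.' pass, move up to (2,2)
Step 5: enter (2,2), '.' pass, move up to (1,2)
Step 6: enter (1,2), '.' pass, move up to (0,2)
Step 7: enter (0,2), '.' pass, move up to (-1,2)
Step 8: at (-1,2) — EXIT via top edge, pos 2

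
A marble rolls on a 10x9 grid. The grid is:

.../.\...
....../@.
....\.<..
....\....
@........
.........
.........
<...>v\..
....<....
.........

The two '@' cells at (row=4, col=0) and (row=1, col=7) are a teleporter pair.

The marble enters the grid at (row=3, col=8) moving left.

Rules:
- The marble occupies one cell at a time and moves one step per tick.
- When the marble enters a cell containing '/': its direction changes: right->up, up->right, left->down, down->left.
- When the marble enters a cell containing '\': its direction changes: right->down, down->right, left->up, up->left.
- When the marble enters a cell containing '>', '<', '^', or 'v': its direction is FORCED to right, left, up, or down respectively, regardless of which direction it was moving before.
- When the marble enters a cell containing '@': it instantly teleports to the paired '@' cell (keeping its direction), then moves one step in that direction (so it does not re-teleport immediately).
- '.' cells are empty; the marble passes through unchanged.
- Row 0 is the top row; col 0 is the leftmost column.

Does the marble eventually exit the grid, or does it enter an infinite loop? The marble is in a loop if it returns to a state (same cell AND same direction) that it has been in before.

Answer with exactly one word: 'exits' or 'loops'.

Answer: exits

Derivation:
Step 1: enter (3,8), '.' pass, move left to (3,7)
Step 2: enter (3,7), '.' pass, move left to (3,6)
Step 3: enter (3,6), '.' pass, move left to (3,5)
Step 4: enter (3,5), '.' pass, move left to (3,4)
Step 5: enter (3,4), '\' deflects left->up, move up to (2,4)
Step 6: enter (2,4), '\' deflects up->left, move left to (2,3)
Step 7: enter (2,3), '.' pass, move left to (2,2)
Step 8: enter (2,2), '.' pass, move left to (2,1)
Step 9: enter (2,1), '.' pass, move left to (2,0)
Step 10: enter (2,0), '.' pass, move left to (2,-1)
Step 11: at (2,-1) — EXIT via left edge, pos 2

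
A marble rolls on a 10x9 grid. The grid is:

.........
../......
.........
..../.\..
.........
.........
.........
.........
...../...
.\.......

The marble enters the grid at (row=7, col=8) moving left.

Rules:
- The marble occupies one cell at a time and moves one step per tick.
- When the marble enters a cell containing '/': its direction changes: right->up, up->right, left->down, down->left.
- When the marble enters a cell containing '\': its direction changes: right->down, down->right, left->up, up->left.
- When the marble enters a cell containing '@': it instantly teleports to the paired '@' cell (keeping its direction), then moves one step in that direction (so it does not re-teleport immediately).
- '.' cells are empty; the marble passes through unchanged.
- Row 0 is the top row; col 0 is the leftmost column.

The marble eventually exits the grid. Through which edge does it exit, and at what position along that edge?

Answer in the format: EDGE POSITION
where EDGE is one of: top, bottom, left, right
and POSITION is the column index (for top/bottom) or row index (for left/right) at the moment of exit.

Step 1: enter (7,8), '.' pass, move left to (7,7)
Step 2: enter (7,7), '.' pass, move left to (7,6)
Step 3: enter (7,6), '.' pass, move left to (7,5)
Step 4: enter (7,5), '.' pass, move left to (7,4)
Step 5: enter (7,4), '.' pass, move left to (7,3)
Step 6: enter (7,3), '.' pass, move left to (7,2)
Step 7: enter (7,2), '.' pass, move left to (7,1)
Step 8: enter (7,1), '.' pass, move left to (7,0)
Step 9: enter (7,0), '.' pass, move left to (7,-1)
Step 10: at (7,-1) — EXIT via left edge, pos 7

Answer: left 7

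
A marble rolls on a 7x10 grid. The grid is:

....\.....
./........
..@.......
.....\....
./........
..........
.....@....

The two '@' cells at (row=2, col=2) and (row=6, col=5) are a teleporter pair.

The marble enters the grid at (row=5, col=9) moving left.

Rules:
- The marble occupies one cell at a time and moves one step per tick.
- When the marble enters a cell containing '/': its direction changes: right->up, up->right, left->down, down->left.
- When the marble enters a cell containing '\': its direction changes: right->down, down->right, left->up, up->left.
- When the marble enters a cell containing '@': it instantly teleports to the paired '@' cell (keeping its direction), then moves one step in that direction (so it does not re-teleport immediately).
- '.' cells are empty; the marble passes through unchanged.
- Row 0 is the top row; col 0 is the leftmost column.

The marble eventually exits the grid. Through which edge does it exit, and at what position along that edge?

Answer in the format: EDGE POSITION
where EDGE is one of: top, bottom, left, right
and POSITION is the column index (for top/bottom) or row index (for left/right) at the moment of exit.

Answer: left 5

Derivation:
Step 1: enter (5,9), '.' pass, move left to (5,8)
Step 2: enter (5,8), '.' pass, move left to (5,7)
Step 3: enter (5,7), '.' pass, move left to (5,6)
Step 4: enter (5,6), '.' pass, move left to (5,5)
Step 5: enter (5,5), '.' pass, move left to (5,4)
Step 6: enter (5,4), '.' pass, move left to (5,3)
Step 7: enter (5,3), '.' pass, move left to (5,2)
Step 8: enter (5,2), '.' pass, move left to (5,1)
Step 9: enter (5,1), '.' pass, move left to (5,0)
Step 10: enter (5,0), '.' pass, move left to (5,-1)
Step 11: at (5,-1) — EXIT via left edge, pos 5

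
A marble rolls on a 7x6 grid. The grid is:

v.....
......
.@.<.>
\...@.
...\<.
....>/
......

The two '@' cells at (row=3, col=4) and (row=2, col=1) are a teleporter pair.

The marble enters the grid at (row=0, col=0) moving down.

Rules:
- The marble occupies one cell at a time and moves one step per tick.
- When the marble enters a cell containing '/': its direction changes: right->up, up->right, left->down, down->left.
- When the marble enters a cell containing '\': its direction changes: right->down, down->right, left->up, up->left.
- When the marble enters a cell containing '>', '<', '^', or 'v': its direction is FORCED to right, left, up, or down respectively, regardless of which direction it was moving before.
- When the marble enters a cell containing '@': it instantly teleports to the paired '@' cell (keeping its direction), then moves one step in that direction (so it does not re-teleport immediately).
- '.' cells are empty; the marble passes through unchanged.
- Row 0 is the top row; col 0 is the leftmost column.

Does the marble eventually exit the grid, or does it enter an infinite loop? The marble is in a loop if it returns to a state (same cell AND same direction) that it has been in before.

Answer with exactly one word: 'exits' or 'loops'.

Step 1: enter (0,0), 'v' forces down->down, move down to (1,0)
Step 2: enter (1,0), '.' pass, move down to (2,0)
Step 3: enter (2,0), '.' pass, move down to (3,0)
Step 4: enter (3,0), '\' deflects down->right, move right to (3,1)
Step 5: enter (3,1), '.' pass, move right to (3,2)
Step 6: enter (3,2), '.' pass, move right to (3,3)
Step 7: enter (3,3), '.' pass, move right to (3,4)
Step 8: enter (3,4), '@' teleport (3,4)->(2,1), also enter (2,1), move right to (2,2)
Step 9: enter (2,2), '.' pass, move right to (2,3)
Step 10: enter (2,3), '<' forces right->left, move left to (2,2)
Step 11: enter (2,2), '.' pass, move left to (2,1)
Step 12: enter (2,1), '@' teleport (2,1)->(3,4), also enter (3,4), move left to (3,3)
Step 13: enter (3,3), '.' pass, move left to (3,2)
Step 14: enter (3,2), '.' pass, move left to (3,1)
Step 15: enter (3,1), '.' pass, move left to (3,0)
Step 16: enter (3,0), '\' deflects left->up, move up to (2,0)
Step 17: enter (2,0), '.' pass, move up to (1,0)
Step 18: enter (1,0), '.' pass, move up to (0,0)
Step 19: enter (0,0), 'v' forces up->down, move down to (1,0)
Step 20: at (1,0) dir=down — LOOP DETECTED (seen before)

Answer: loops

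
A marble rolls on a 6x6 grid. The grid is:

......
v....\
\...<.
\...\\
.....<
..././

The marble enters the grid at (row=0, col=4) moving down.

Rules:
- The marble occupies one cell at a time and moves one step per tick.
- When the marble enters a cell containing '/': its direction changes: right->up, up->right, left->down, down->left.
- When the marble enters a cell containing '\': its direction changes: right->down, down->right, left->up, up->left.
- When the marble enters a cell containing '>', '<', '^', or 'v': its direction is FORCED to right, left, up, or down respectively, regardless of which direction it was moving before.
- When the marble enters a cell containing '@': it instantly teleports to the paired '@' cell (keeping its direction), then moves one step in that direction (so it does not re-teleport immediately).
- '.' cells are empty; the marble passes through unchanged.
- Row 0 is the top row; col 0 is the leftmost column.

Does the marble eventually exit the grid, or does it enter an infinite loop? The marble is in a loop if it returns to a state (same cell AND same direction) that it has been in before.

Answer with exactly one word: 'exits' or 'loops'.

Answer: loops

Derivation:
Step 1: enter (0,4), '.' pass, move down to (1,4)
Step 2: enter (1,4), '.' pass, move down to (2,4)
Step 3: enter (2,4), '<' forces down->left, move left to (2,3)
Step 4: enter (2,3), '.' pass, move left to (2,2)
Step 5: enter (2,2), '.' pass, move left to (2,1)
Step 6: enter (2,1), '.' pass, move left to (2,0)
Step 7: enter (2,0), '\' deflects left->up, move up to (1,0)
Step 8: enter (1,0), 'v' forces up->down, move down to (2,0)
Step 9: enter (2,0), '\' deflects down->right, move right to (2,1)
Step 10: enter (2,1), '.' pass, move right to (2,2)
Step 11: enter (2,2), '.' pass, move right to (2,3)
Step 12: enter (2,3), '.' pass, move right to (2,4)
Step 13: enter (2,4), '<' forces right->left, move left to (2,3)
Step 14: at (2,3) dir=left — LOOP DETECTED (seen before)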